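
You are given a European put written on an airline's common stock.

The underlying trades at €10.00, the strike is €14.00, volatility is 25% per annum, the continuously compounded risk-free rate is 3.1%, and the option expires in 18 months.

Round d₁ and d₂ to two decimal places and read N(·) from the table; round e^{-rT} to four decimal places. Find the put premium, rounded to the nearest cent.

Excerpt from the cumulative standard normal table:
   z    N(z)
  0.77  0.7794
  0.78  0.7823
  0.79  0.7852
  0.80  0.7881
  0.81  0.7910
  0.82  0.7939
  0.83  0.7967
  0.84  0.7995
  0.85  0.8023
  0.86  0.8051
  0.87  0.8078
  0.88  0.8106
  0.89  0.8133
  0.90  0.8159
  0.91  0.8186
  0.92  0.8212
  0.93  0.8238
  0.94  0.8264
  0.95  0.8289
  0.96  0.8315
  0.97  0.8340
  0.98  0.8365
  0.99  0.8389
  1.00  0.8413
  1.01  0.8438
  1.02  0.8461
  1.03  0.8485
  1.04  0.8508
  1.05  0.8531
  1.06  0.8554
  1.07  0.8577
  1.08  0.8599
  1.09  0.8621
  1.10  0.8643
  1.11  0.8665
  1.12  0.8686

€3.70

σ√T = 0.25·√1.5 = 0.3062
d₁ = [ln(10/14) + (0.031 + ½·0.25²)·1.5] / (σ√T) = (-0.3365 + 0.0934) / 0.3062 = -0.7940 which rounds to -0.79
d₂ = -0.7940 − 0.3062 = -1.1001 which rounds to -1.10
exp(−rT) = exp(−0.031·1.5) = 0.9546
N(−d₂) = N(1.10) = 0.8643;  N(−d₁) = N(0.79) = 0.7852
P = 14·0.9546·0.8643 − 10·0.7852 = 11.5509 − 7.8520 = 3.6989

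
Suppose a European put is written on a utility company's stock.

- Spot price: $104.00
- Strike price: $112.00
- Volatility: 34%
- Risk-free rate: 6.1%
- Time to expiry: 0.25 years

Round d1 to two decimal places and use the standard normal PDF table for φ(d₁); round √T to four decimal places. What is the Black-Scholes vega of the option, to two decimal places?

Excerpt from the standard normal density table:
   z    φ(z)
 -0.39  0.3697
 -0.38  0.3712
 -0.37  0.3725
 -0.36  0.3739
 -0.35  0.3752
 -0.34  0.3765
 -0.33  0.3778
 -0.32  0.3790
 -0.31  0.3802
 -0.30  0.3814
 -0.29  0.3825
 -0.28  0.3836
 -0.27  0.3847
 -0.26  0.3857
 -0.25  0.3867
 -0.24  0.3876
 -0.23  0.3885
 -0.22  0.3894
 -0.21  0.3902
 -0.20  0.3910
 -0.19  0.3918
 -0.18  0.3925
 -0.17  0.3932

σ√T = 0.34 × 0.5000 = 0.1700
d₁ = [ln(104/112) + (0.061 + 0.34²/2)·0.25] / 0.1700 = [-0.0741 + 0.0297] / 0.1700 = -0.2612 which rounds to -0.26
√T = √0.25 = 0.5000
φ(d₁) = φ(-0.26) = 0.3857
vega = S·φ(d₁)·√T = 104·0.3857·0.5000 = 20.0564
(Vega is the same for a European call and put with the same parameters.)

20.06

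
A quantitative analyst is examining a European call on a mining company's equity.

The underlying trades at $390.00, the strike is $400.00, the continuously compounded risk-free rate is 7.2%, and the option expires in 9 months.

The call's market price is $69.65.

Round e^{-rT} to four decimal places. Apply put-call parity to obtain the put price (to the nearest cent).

e^(−rT) = e^(−0.072·0.75) = 0.9474
Put-call parity: C − P = S − K·e^(−rT) = 390 − 400·0.9474 = 390 − 378.9600 = 11.0400
P = C − (C − P) = 69.65 − (11.0400) = 58.6100

$58.61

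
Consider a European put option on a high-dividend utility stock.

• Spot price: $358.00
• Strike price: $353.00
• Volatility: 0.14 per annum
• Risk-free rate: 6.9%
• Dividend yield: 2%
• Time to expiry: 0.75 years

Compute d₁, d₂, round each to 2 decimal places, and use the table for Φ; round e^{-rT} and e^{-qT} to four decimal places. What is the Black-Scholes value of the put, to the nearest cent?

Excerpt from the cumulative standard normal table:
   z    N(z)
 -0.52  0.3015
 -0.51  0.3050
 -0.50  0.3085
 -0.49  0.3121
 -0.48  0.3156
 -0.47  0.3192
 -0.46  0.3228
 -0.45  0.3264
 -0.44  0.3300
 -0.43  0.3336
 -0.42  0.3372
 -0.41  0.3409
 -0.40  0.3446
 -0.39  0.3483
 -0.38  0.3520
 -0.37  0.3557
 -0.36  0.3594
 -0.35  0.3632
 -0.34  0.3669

T = 0.75;  σ√T = 0.1212
d₁ = [ln(358/353) + (0.069 − 0.02 + 0.14²/2)·0.75] / 0.1212 = [0.0141 + 0.0441] / 0.1212 = 0.4797 ≈ 0.48
d₂ = d₁ − σ√T = 0.4797 − 0.1212 = 0.3585 ≈ 0.36
e^(−qT) = e^(−0.02·0.75) = 0.9851;  e^(−rT) = e^(−0.069·0.75) = 0.9496
P = 353·0.9496·N(-0.36) − 358·0.9851·N(-0.48) = 353·0.9496·0.3594 − 358·0.9851·0.3156 = 120.4740 − 111.3013 = 9.1727

$9.17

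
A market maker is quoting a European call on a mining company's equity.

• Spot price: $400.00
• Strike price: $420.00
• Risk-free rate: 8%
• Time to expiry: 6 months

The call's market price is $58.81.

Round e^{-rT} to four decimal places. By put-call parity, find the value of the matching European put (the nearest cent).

$62.35

exp(−rT) = exp(−0.08·0.5) = 0.9608
Put-call parity: C − P = S − K·e^(−rT) = 400 − 420·0.9608 = 400 − 403.5360 = -3.5360
P = C − (C − P) = 58.81 − (-3.5360) = 62.3460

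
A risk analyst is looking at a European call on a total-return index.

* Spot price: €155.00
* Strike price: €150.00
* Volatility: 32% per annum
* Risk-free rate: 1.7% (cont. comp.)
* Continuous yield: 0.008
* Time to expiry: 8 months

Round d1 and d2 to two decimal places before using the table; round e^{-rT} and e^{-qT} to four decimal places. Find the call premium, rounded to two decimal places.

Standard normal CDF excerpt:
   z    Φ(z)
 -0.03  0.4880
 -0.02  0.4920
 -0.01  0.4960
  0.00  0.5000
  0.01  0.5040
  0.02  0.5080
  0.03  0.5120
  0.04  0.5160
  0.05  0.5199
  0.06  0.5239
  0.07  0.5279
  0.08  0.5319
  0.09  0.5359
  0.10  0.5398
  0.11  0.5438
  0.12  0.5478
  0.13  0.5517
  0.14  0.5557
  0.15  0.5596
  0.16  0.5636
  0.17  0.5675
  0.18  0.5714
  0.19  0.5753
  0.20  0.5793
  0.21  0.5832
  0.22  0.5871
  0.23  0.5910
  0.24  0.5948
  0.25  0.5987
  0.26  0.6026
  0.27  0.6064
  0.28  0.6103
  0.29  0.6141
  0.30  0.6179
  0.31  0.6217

€18.76

σ√T = 0.32·√0.6667 = 0.2613
d₁ = [ln(155/150) + (0.017 − 0.008 + ½·0.32²)·0.6667] / (σ√T) = (0.0328 + 0.0401) / 0.2613 = 0.2791 which rounds to 0.28
d₂ = 0.2791 − 0.2613 = 0.0178 which rounds to 0.02
exp(−qT) = exp(−0.008·0.6667) = 0.9947;  exp(−rT) = exp(−0.017·0.6667) = 0.9887
N(d₁) = N(0.28) = 0.6103;  N(d₂) = N(0.02) = 0.5080
C = 155·0.9947·0.6103 − 150·0.9887·0.5080 = 94.0951 − 75.3389 = 18.7562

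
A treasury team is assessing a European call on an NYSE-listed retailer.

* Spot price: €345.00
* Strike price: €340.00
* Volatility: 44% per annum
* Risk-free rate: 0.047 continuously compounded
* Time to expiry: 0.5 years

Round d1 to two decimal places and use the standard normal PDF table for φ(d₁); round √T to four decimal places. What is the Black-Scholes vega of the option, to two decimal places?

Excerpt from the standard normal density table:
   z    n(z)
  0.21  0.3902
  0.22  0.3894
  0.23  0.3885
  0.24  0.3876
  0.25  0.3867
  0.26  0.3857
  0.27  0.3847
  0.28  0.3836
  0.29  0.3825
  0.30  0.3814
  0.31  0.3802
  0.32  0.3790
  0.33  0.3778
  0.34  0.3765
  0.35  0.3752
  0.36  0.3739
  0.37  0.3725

σ√T = 0.44 × 0.7071 = 0.3111
d₁ = [ln(345/340) + (0.047 + ½·0.44²)·0.5] / (σ√T) = (0.0146 + 0.0719) / 0.3111 = 0.2780 → 0.28
√T = √0.5 = 0.7071
φ(d₁) = φ(0.28) = 0.3836
vega = S·φ(d₁)·√T = 345·0.3836·0.7071 = 93.5790
(The put has the same vega.)

93.58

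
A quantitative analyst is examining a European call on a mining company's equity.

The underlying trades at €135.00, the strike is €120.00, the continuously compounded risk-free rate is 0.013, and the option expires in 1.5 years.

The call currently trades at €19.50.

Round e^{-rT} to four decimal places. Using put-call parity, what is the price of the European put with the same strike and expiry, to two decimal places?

e^(−rT) = e^(−0.013·1.5) = 0.9807
Put-call parity: C − P = S − K·e^(−rT) = 135 − 120·0.9807 = 135 − 117.6840 = 17.3160
P = C − (C − P) = 19.50 − (17.3160) = 2.1840

€2.18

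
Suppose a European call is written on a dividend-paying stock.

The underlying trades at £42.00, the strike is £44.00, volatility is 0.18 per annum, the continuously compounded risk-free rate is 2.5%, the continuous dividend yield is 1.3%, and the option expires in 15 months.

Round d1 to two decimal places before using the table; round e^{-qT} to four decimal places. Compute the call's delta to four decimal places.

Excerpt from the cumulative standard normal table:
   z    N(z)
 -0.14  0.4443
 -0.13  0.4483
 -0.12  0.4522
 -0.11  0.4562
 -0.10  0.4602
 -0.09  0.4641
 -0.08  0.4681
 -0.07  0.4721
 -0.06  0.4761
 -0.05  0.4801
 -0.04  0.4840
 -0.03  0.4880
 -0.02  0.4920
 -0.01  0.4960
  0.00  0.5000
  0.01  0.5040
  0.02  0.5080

0.4684

σ√T = 0.18 × 1.1180 = 0.2012
d₁ = [ln(42/44) + (0.025 − 0.013 + ½·0.18²)·1.25] / (σ√T) = (-0.0465 + 0.0353) / 0.2012 = -0.0560 → -0.06
N(d₁) = N(-0.06) = 0.4761
Δ_call = exp(−qT)·N(d₁) = 0.9839·0.4761 = 0.4684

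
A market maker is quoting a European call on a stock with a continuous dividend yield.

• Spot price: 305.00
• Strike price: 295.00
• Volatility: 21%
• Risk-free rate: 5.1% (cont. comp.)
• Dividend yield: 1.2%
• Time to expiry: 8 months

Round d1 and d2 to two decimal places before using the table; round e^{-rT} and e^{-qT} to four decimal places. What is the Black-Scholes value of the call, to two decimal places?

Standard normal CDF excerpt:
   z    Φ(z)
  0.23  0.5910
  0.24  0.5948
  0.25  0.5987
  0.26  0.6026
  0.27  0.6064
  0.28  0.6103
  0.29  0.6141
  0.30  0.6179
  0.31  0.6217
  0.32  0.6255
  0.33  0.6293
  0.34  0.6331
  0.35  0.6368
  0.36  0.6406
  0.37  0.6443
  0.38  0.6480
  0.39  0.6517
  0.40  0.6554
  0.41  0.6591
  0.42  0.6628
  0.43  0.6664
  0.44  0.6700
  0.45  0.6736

29.80

T = 0.6667;  σ√T = 0.1715
ln(S/K) + (r − q + σ²/2)T = ln(305/295) + (0.051 − 0.012 + 0.21²/2)·0.6667 = 0.0333 + 0.0407 = 0.0740
d₁ = 0.0740 / 0.1715 = 0.4318 which rounds to 0.43
d₂ = d₁ − σ√T = 0.4318 − 0.1715 = 0.2603 which rounds to 0.26
e^(−qT) = e^(−0.012·0.6667) = 0.9920;  e^(−rT) = e^(−0.051·0.6667) = 0.9666
C = 305·0.9920·N(0.43) − 295·0.9666·N(0.26) = 305·0.9920·0.6664 − 295·0.9666·0.6026 = 201.6260 − 171.8296 = 29.7964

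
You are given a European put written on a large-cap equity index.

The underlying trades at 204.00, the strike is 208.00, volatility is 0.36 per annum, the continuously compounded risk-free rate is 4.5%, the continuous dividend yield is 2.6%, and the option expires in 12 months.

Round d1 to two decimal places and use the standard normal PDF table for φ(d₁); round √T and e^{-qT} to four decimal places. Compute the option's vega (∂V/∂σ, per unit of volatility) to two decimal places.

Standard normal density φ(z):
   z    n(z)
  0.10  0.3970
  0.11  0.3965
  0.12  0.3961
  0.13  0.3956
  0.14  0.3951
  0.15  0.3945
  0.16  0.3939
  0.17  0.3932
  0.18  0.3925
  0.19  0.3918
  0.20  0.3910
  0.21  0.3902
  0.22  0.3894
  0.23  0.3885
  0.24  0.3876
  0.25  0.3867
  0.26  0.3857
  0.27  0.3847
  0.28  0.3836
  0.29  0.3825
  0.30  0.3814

σ√T = 0.36 × 1.0000 = 0.3600
ln(S/K) + (r − q + σ²/2)T = ln(204/208) + (0.045 − 0.026 + 0.36²/2)·1 = -0.0194 + 0.0838 = 0.0644
d₁ = 0.0644 / 0.3600 = 0.1788 ≈ 0.18
√T = √1 = 1.0000
φ(d₁) = φ(0.18) = 0.3925
exp(−qT) = exp(−0.026·1) = 0.9743
vega = S·exp(−qT)·φ(d₁)·√T = 204·0.9743·0.3925·1.0000 = 78.0122

78.01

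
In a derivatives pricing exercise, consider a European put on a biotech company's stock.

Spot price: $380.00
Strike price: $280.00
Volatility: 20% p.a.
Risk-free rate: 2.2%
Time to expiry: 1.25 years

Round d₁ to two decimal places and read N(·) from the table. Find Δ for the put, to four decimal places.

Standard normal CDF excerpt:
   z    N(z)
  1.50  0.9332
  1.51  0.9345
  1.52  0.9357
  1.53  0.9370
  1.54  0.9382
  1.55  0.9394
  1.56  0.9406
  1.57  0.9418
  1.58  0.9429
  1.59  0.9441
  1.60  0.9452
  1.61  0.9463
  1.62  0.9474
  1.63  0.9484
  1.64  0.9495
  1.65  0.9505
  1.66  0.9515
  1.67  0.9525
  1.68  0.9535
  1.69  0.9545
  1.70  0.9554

-0.0548

σ√T = 0.2 × 1.1180 = 0.2236
d₁ = [ln(380/280) + (0.022 + 0.2²/2)·1.25] / 0.2236 = [0.3054 + 0.0525] / 0.2236 = 1.6005 ⇒ 1.60
N(d₁) = N(1.60) = 0.9452
Δ_put = N(d₁) − 1 = 0.9452 − 1 = -0.0548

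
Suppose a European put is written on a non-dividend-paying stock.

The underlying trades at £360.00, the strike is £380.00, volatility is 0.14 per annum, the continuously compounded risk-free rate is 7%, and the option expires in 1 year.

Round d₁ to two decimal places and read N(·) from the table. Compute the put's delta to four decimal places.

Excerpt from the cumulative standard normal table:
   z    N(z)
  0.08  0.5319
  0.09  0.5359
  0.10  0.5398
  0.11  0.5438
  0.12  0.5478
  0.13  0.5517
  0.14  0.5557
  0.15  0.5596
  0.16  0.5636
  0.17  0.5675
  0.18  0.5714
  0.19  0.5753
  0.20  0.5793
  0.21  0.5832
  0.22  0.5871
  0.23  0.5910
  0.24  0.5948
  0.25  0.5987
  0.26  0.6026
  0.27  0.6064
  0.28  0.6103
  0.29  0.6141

-0.4286

T = 1;  σ√T = 0.1400
d₁ = [ln(360/380) + (0.07 + 0.14²/2)·1] / 0.1400 = [-0.0541 + 0.0798] / 0.1400 = 0.1838 ⇒ 0.18
N(d₁) = N(0.18) = 0.5714
Δ_put = N(d₁) − 1 = 0.5714 − 1 = -0.4286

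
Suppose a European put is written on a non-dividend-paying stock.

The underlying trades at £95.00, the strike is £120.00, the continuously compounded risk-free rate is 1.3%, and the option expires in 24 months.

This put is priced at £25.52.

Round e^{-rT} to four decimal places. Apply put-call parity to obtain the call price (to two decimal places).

e^(−rT) = e^(−0.013·2) = 0.9743
Put-call parity: C − P = S − K·e^(−rT) = 95 − 120·0.9743 = 95 − 116.9160 = -21.9160
C = P + (C − P) = 25.52 + (-21.9160) = 3.6040

£3.60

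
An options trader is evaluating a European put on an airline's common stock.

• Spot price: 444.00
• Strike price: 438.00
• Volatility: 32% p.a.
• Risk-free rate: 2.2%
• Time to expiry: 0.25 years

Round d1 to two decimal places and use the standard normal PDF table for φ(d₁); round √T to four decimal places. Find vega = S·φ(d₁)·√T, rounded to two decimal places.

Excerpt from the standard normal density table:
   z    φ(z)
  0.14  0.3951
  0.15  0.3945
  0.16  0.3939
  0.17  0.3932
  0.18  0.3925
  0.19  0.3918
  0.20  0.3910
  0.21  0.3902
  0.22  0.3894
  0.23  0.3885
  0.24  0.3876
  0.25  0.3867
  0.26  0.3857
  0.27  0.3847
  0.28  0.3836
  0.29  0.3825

86.80

σ√T = 0.32 × 0.5000 = 0.1600
d₁ = [ln(444/438) + (0.022 + ½·0.32²)·0.25] / (σ√T) = (0.0136 + 0.0183) / 0.1600 = 0.1994 ≈ 0.20
√T = √0.25 = 0.5000
φ(d₁) = φ(0.20) = 0.3910
vega = S·φ(d₁)·√T = 444·0.3910·0.5000 = 86.8020
(Vega is the same for a European call and put with the same parameters.)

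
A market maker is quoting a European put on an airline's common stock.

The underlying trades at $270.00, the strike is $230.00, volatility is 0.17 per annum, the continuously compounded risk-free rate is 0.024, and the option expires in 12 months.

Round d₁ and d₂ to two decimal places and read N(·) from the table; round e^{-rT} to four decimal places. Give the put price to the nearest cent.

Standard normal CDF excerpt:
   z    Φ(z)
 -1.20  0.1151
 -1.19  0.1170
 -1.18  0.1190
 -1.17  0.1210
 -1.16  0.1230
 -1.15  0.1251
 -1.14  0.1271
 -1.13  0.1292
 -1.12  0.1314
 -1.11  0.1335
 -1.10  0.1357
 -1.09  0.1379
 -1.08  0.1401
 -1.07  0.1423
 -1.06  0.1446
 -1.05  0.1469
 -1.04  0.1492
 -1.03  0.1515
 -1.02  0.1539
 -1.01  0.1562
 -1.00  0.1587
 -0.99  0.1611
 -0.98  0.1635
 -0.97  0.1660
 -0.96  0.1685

σ√T = 0.17 × 1.0000 = 0.1700
d₁ = [ln(270/230) + (0.024 + 0.17²/2)·1] / 0.1700 = [0.1603 + 0.0385] / 0.1700 = 1.1694 ⇒ 1.17
d₂ = d₁ − σ√T = 1.1694 − 0.1700 = 0.9994 ⇒ 1.00
e^(−rT) = e^(−0.024·1) = 0.9763
N(−d₂) = N(-1.00) = 0.1587;  N(−d₁) = N(-1.17) = 0.1210
P = 230·0.9763·0.1587 − 270·0.1210 = 35.6359 − 32.6700 = 2.9659

$2.97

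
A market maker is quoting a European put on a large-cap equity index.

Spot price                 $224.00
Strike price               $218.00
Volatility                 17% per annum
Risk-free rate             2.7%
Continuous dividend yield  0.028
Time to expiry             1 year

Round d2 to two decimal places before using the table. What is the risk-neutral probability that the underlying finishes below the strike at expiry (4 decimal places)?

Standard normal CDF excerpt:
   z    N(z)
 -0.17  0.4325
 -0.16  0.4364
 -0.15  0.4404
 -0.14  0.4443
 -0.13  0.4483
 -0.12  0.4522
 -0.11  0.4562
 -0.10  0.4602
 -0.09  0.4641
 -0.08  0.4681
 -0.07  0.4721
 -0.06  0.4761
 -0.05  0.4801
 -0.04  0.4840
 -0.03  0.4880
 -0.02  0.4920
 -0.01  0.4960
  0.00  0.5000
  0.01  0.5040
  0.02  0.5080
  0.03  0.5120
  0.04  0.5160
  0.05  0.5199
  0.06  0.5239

T = 1;  σ√T = 0.1700
ln(S/K) + (r − q + σ²/2)T = ln(224/218) + (0.027 − 0.028 + 0.17²/2)·1 = 0.0272 + 0.0135 = 0.0406
d₁ = 0.0406 / 0.1700 = 0.2388 ⇒ 0.24
d₂ = d₁ − σ√T = 0.2388 − 0.1700 = 0.0688 ⇒ 0.07
Risk-neutral Pr[S_T < K] = N(−d₂) = N(-0.07) = 0.4721

0.4721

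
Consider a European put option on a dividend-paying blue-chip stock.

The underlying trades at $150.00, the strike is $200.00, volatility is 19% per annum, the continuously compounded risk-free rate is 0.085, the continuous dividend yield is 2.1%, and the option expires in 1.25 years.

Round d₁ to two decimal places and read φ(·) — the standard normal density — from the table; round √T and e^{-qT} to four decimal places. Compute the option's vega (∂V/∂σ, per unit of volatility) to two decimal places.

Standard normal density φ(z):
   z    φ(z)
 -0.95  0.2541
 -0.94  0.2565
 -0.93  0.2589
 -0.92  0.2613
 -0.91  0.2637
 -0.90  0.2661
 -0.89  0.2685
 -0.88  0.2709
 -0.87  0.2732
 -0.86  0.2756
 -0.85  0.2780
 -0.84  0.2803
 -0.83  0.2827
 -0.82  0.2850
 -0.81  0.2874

σ√T = 0.19·√1.25 = 0.2124
d₁ = [ln(150/200) + (0.085 − 0.021 + ½·0.19²)·1.25] / (σ√T) = (-0.2877 + 0.1026) / 0.2124 = -0.8715 ≈ -0.87
√T = √1.25 = 1.1180
φ(d₁) = φ(-0.87) = 0.2732
exp(−qT) = exp(−0.021·1.25) = 0.9741
vega = S·exp(−qT)·φ(d₁)·√T = 150·0.9741·0.2732·1.1180 = 44.6290
(The call has the same vega.)

44.63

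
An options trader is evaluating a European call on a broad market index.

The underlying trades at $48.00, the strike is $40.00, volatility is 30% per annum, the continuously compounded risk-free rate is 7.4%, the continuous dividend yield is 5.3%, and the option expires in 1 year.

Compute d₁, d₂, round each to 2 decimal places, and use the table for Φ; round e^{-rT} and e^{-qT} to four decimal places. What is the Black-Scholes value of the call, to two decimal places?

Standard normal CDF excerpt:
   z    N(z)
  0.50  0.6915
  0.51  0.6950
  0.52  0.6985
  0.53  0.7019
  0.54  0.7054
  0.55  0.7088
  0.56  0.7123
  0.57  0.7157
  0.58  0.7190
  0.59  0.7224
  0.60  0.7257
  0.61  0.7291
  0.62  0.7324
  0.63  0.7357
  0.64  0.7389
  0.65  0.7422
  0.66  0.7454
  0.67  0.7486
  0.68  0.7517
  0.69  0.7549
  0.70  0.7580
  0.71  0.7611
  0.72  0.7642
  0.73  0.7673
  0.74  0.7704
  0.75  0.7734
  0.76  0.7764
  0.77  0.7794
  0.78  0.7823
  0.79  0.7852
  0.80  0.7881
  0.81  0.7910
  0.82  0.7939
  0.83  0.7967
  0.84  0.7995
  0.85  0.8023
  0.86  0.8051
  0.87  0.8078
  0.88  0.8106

T = 1;  σ√T = 0.3000
d₁ = [ln(48/40) + (0.074 − 0.053 + ½·0.3²)·1] / (σ√T) = (0.1823 + 0.0660) / 0.3000 = 0.8277 ≈ 0.83
d₂ = 0.8277 − 0.3000 = 0.5277 ≈ 0.53
exp(−qT) = exp(−0.053·1) = 0.9484;  exp(−rT) = exp(−0.074·1) = 0.9287
C = 48·0.9484·N(0.83) − 40·0.9287·N(0.53) = 48·0.9484·0.7967 − 40·0.9287·0.7019 = 36.2683 − 26.0742 = 10.1942

$10.19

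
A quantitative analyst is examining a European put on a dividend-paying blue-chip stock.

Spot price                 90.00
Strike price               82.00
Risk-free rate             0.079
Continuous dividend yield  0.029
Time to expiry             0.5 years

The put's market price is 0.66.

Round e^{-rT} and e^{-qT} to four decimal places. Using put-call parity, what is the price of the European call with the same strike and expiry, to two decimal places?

exp(−qT) = exp(−0.029·0.5) = 0.9856;  exp(−rT) = exp(−0.079·0.5) = 0.9613
Put-call parity: C − P = S·e^(−qT) − K·e^(−rT) = 90·0.9856 − 82·0.9613 = 88.7040 − 78.8266 = 9.8774
C = P + (C − P) = 0.66 + (9.8774) = 10.5374

10.54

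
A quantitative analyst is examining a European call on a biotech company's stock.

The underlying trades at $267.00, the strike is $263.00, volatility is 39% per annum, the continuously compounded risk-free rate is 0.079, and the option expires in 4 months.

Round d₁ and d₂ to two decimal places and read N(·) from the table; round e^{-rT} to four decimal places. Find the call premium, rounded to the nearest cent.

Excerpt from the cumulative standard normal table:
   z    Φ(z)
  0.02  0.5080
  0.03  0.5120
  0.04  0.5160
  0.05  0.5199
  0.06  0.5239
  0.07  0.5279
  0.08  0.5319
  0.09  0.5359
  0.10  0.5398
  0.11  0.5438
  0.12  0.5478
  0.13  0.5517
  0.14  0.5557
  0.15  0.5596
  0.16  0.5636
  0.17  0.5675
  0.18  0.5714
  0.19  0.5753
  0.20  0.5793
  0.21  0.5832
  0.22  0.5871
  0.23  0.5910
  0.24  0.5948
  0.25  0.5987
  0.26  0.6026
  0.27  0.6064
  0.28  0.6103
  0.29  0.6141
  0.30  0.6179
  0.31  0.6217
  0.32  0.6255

$29.75

T = 0.3333;  σ√T = 0.2252
d₁ = [ln(267/263) + (0.079 + 0.39²/2)·0.3333] / 0.2252 = [0.0151 + 0.0517] / 0.2252 = 0.2966 ⇒ 0.30
d₂ = d₁ − σ√T = 0.2966 − 0.2252 = 0.0714 ⇒ 0.07
exp(−rT) = exp(−0.079·0.3333) = 0.9740
C = 267·N(0.30) − 263·0.9740·N(0.07) = 267·0.6179 − 263·0.9740·0.5279 = 164.9793 − 135.2279 = 29.7514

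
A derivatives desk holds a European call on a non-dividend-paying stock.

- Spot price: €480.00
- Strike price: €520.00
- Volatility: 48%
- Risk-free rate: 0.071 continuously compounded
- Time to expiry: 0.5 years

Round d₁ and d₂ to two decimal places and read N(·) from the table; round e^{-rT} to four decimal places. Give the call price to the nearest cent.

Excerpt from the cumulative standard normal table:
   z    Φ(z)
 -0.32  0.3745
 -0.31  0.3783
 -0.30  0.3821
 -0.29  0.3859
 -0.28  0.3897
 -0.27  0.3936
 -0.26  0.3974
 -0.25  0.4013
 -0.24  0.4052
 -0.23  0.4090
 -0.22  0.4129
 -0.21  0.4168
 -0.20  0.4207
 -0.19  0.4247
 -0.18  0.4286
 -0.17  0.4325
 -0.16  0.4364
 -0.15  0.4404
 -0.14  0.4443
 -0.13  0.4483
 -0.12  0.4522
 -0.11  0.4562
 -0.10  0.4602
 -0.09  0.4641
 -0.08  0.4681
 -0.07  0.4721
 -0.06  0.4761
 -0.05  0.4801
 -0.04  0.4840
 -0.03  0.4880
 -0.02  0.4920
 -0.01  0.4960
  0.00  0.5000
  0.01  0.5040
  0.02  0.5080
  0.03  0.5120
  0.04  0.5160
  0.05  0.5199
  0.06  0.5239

σ√T = 0.48·√0.5 = 0.3394
d₁ = [ln(480/520) + (0.071 + 0.48²/2)·0.5] / 0.3394 = [-0.0800 + 0.0931] / 0.3394 = 0.0385 which rounds to 0.04
d₂ = d₁ − σ√T = 0.0385 − 0.3394 = -0.3009 which rounds to -0.30
exp(−rT) = exp(−0.071·0.5) = 0.9651
C = 480·N(0.04) − 520·0.9651·N(-0.30) = 480·0.5160 − 520·0.9651·0.3821 = 247.6800 − 191.7576 = 55.9224

€55.92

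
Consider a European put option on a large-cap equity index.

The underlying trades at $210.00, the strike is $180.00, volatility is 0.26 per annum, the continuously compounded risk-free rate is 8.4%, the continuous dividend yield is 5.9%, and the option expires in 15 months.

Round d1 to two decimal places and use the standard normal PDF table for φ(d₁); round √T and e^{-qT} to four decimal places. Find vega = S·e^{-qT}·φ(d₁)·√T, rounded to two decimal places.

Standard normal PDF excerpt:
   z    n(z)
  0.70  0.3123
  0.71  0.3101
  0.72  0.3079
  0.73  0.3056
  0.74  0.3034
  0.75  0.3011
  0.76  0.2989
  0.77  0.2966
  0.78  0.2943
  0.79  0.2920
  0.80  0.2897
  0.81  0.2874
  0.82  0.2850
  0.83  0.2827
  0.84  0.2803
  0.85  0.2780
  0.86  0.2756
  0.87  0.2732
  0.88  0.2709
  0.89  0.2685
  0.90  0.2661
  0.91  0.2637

σ√T = 0.26·√1.25 = 0.2907
d₁ = [ln(210/180) + (0.084 − 0.059 + ½·0.26²)·1.25] / (σ√T) = (0.1542 + 0.0735) / 0.2907 = 0.7831 ⇒ 0.78
√T = √1.25 = 1.1180
φ(d₁) = φ(0.78) = 0.2943
e^(−qT) = e^(−0.059·1.25) = 0.9289
vega = S·e^(−qT)·φ(d₁)·√T = 210·0.9289·0.2943·1.1180 = 64.1830
(Call and put vega coincide under Black-Scholes.)

64.18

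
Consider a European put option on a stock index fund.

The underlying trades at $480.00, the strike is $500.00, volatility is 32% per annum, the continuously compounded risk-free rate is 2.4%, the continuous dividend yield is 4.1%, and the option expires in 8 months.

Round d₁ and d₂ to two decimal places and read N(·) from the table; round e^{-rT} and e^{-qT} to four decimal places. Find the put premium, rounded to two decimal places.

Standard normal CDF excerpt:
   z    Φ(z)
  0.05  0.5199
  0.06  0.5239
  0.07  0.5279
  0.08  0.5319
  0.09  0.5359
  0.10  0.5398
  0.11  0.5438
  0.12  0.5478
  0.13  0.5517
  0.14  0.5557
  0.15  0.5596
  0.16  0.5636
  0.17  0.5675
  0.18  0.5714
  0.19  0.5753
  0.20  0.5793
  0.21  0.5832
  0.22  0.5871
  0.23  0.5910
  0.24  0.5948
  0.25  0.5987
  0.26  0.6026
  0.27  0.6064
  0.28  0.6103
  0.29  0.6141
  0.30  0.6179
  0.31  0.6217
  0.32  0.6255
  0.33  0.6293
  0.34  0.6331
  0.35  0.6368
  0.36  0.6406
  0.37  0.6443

$63.10

σ√T = 0.32 × 0.8165 = 0.2613
d₁ = [ln(480/500) + (0.024 − 0.041 + 0.32²/2)·0.6667] / 0.2613 = [-0.0408 + 0.0228] / 0.2613 = -0.0690 which rounds to -0.07
d₂ = d₁ − σ√T = -0.0690 − 0.2613 = -0.3303 which rounds to -0.33
exp(−qT) = exp(−0.041·0.6667) = 0.9730;  exp(−rT) = exp(−0.024·0.6667) = 0.9841
N(−d₂) = N(0.33) = 0.6293;  N(−d₁) = N(0.07) = 0.5279
P = 500·0.9841·0.6293 − 480·0.9730·0.5279 = 309.6471 − 246.5504 = 63.0966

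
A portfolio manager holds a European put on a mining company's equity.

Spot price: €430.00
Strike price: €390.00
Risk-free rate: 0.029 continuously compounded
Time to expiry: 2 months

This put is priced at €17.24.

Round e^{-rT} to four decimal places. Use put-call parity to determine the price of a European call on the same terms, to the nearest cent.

€59.11

e^(−rT) = e^(−0.029·0.1667) = 0.9952
Put-call parity: C − P = S − K·e^(−rT) = 430 − 390·0.9952 = 430 − 388.1280 = 41.8720
C = P + (C − P) = 17.24 + (41.8720) = 59.1120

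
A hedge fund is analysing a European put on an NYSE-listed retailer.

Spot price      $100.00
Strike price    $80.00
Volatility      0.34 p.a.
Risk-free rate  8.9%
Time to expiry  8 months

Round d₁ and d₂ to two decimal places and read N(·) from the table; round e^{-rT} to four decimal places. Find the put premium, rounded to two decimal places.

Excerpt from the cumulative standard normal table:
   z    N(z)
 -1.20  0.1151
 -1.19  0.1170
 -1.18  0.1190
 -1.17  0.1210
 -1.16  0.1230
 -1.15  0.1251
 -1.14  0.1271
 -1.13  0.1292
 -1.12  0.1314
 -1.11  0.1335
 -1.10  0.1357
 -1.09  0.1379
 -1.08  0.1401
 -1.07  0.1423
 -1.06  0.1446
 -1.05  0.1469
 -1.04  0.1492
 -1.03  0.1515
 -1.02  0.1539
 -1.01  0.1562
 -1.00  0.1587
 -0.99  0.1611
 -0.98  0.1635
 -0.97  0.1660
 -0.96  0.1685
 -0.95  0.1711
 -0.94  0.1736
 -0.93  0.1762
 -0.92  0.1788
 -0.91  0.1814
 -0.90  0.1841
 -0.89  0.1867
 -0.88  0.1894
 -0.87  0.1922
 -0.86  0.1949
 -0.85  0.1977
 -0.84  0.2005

T = 0.6667;  σ√T = 0.2776
d₁ = [ln(100/80) + (0.089 + ½·0.34²)·0.6667] / (σ√T) = (0.2231 + 0.0979) / 0.2776 = 1.1563 ⇒ 1.16
d₂ = 1.1563 − 0.2776 = 0.8787 ⇒ 0.88
e^(−rT) = e^(−0.089·0.6667) = 0.9424
P = 80·0.9424·N(-0.88) − 100·N(-1.16) = 80·0.9424·0.1894 − 100·0.1230 = 14.2792 − 12.3000 = 1.9792

$1.98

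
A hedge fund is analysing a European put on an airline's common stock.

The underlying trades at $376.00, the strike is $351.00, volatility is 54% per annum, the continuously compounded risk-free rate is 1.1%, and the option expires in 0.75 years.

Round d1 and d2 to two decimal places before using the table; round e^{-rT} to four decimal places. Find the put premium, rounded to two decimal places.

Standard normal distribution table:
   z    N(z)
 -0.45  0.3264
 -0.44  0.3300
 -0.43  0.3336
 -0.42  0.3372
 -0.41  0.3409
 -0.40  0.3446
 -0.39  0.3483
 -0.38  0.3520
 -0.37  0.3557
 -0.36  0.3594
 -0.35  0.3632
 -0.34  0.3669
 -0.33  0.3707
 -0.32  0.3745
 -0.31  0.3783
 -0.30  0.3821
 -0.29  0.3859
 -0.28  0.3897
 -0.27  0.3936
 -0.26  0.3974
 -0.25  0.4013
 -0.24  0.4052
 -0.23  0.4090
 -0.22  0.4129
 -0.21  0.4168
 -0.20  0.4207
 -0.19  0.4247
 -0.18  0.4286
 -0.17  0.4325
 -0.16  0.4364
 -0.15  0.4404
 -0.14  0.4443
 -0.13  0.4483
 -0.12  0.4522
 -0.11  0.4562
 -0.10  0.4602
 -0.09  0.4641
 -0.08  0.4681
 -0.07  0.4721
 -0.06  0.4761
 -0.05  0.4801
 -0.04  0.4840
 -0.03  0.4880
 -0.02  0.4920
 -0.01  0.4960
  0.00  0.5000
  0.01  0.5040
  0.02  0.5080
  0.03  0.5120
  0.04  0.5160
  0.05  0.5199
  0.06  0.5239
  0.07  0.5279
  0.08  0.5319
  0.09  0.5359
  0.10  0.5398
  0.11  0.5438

$54.20

σ√T = 0.54·√0.75 = 0.4677
d₁ = [ln(376/351) + (0.011 + ½·0.54²)·0.75] / (σ√T) = (0.0688 + 0.1176) / 0.4677 = 0.3986 → 0.40
d₂ = 0.3986 − 0.4677 = -0.0691 → -0.07
e^(−rT) = e^(−0.011·0.75) = 0.9918
P = 351·0.9918·N(0.07) − 376·N(-0.40) = 351·0.9918·0.5279 − 376·0.3446 = 183.7735 − 129.5696 = 54.2039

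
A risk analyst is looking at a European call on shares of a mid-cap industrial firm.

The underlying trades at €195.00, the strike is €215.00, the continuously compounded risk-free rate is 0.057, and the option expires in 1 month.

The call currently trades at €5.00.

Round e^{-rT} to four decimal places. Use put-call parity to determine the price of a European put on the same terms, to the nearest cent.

e^(−rT) = e^(−0.057·0.08333) = 0.9953
Put-call parity: C − P = S − K·e^(−rT) = 195 − 215·0.9953 = 195 − 213.9895 = -18.9895
P = C − (C − P) = 5.00 − (-18.9895) = 23.9895

€23.99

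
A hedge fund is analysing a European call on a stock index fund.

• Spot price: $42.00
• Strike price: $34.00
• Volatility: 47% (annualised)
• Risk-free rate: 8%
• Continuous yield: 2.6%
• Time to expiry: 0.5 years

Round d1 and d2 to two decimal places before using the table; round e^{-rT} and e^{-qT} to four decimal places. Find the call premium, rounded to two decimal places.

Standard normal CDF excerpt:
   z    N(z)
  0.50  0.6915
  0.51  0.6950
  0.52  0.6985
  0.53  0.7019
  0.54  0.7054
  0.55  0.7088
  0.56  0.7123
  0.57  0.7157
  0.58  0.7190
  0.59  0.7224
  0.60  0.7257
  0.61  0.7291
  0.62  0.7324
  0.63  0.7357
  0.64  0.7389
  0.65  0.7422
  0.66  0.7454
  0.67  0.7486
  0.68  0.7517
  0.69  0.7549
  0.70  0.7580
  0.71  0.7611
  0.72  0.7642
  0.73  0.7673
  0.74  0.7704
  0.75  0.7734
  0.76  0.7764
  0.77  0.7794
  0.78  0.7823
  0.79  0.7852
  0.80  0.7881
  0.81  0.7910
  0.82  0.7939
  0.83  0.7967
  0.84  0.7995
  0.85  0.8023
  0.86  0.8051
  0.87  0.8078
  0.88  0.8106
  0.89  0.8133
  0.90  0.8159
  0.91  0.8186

σ√T = 0.47·√0.5 = 0.3323
d₁ = [ln(42/34) + (0.08 − 0.026 + ½·0.47²)·0.5] / (σ√T) = (0.2113 + 0.0822) / 0.3323 = 0.8832 → 0.88
d₂ = 0.8832 − 0.3323 = 0.5509 → 0.55
exp(−qT) = exp(−0.026·0.5) = 0.9871;  exp(−rT) = exp(−0.08·0.5) = 0.9608
N(d₁) = N(0.88) = 0.8106;  N(d₂) = N(0.55) = 0.7088
C = 42·0.9871·0.8106 − 34·0.9608·0.7088 = 33.6060 − 23.1545 = 10.4515

$10.45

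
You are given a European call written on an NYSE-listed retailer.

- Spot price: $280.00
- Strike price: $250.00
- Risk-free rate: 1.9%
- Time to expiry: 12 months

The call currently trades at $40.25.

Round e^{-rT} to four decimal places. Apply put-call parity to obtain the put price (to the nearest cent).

$5.55

e^(−rT) = e^(−0.019·1) = 0.9812
Put-call parity: C − P = S − K·e^(−rT) = 280 − 250·0.9812 = 280 − 245.3000 = 34.7000
P = C − (C − P) = 40.25 − (34.7000) = 5.5500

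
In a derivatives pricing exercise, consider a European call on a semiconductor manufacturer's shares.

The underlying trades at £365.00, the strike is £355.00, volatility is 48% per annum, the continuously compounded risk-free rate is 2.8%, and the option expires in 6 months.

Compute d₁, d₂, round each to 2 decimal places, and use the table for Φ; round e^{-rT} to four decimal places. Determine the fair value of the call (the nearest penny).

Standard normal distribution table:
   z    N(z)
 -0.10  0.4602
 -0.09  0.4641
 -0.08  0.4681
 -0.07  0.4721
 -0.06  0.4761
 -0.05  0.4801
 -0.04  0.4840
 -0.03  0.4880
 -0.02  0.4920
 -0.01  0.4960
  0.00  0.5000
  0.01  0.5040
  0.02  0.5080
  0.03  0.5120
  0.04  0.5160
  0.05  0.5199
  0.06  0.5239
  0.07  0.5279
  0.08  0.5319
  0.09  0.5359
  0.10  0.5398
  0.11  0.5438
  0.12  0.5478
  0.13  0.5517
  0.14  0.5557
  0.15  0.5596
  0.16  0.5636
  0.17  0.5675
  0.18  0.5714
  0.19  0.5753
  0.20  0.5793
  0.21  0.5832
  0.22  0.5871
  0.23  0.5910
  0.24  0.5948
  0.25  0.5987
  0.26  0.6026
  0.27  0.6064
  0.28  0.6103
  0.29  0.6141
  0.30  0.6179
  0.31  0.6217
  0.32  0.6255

σ√T = 0.48·√0.5 = 0.3394
d₁ = [ln(365/355) + (0.028 + ½·0.48²)·0.5] / (σ√T) = (0.0278 + 0.0716) / 0.3394 = 0.2928 ⇒ 0.29
d₂ = 0.2928 − 0.3394 = -0.0466 ⇒ -0.05
e^(−rT) = e^(−0.028·0.5) = 0.9861
C = 365·N(0.29) − 355·0.9861·N(-0.05) = 365·0.6141 − 355·0.9861·0.4801 = 224.1465 − 168.0664 = 56.0801

£56.08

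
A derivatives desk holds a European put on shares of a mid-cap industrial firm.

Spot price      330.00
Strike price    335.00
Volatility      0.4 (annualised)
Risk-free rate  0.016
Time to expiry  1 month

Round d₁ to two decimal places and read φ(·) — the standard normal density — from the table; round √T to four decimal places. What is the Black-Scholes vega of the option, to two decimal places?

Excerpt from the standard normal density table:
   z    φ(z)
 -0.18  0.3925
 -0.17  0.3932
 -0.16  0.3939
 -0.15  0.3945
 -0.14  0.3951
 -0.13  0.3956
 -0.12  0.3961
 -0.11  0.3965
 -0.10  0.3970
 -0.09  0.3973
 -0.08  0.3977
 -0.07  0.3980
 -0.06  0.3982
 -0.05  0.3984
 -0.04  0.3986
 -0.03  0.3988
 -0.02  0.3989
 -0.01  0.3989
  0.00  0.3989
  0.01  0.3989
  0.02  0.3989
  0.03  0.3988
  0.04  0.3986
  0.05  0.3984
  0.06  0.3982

37.94

σ√T = 0.4·√0.08333 = 0.1155
d₁ = [ln(330/335) + (0.016 + 0.4²/2)·0.08333] / 0.1155 = [-0.0150 + 0.0080] / 0.1155 = -0.0609 → -0.06
√T = √0.08333 = 0.2887
φ(d₁) = φ(-0.06) = 0.3982
vega = S·φ(d₁)·√T = 330·0.3982·0.2887 = 37.9369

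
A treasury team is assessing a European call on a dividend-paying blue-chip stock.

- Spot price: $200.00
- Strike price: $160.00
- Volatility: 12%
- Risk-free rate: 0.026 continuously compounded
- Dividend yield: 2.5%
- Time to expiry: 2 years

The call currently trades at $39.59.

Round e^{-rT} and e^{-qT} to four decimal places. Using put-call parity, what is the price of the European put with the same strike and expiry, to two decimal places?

e^(−qT) = e^(−0.025·2) = 0.9512;  e^(−rT) = e^(−0.026·2) = 0.9493
Put-call parity: C − P = S·e^(−qT) − K·e^(−rT) = 200·0.9512 − 160·0.9493 = 190.2400 − 151.8880 = 38.3520
P = C − (C − P) = 39.59 − (38.3520) = 1.2380

$1.24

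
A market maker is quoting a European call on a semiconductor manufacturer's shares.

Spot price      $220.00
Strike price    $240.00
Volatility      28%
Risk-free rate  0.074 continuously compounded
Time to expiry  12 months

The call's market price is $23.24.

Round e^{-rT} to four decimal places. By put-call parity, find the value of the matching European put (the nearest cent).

e^(−rT) = e^(−0.074·1) = 0.9287
Put-call parity: C − P = S − K·e^(−rT) = 220 − 240·0.9287 = 220 − 222.8880 = -2.8880
P = C − (C − P) = 23.24 − (-2.8880) = 26.1280

$26.13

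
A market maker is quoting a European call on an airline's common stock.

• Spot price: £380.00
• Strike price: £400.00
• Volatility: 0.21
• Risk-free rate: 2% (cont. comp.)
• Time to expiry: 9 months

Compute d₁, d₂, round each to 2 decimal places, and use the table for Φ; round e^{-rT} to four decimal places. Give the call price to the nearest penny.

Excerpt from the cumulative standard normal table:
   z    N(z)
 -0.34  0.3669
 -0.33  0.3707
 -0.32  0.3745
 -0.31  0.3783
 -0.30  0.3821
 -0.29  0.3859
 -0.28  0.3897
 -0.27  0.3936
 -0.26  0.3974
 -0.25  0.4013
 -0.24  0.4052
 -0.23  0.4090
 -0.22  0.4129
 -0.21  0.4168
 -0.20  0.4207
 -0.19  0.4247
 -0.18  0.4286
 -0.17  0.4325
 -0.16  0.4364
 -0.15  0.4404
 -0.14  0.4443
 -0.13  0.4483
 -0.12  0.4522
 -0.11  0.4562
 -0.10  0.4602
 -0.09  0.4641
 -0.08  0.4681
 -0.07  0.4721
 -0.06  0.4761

σ√T = 0.21·√0.75 = 0.1819
d₁ = [ln(380/400) + (0.02 + 0.21²/2)·0.75] / 0.1819 = [-0.0513 + 0.0315] / 0.1819 = -0.1086 which rounds to -0.11
d₂ = d₁ − σ√T = -0.1086 − 0.1819 = -0.2905 which rounds to -0.29
e^(−rT) = e^(−0.02·0.75) = 0.9851
N(d₁) = N(-0.11) = 0.4562;  N(d₂) = N(-0.29) = 0.3859
C = 380·0.4562 − 400·0.9851·0.3859 = 173.3560 − 152.0600 = 21.2960

£21.30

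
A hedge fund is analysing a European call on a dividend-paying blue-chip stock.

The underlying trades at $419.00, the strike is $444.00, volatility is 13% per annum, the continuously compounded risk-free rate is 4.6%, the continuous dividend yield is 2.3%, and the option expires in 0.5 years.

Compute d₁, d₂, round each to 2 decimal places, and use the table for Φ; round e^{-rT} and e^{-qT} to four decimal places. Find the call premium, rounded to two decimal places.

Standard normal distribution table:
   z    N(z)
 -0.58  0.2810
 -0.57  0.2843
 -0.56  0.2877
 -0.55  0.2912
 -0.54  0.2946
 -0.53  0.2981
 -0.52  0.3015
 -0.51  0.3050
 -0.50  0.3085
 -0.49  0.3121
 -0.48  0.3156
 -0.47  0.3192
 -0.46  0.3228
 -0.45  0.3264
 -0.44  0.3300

σ√T = 0.13·√0.5 = 0.0919
d₁ = [ln(419/444) + (0.046 − 0.023 + 0.13²/2)·0.5] / 0.0919 = [-0.0580 + 0.0157] / 0.0919 = -0.4594 → -0.46
d₂ = d₁ − σ√T = -0.4594 − 0.0919 = -0.5513 → -0.55
exp(−qT) = exp(−0.023·0.5) = 0.9886;  exp(−rT) = exp(−0.046·0.5) = 0.9773
C = 419·0.9886·N(-0.46) − 444·0.9773·N(-0.55) = 419·0.9886·0.3228 − 444·0.9773·0.2912 = 133.7113 − 126.3579 = 7.3535

$7.35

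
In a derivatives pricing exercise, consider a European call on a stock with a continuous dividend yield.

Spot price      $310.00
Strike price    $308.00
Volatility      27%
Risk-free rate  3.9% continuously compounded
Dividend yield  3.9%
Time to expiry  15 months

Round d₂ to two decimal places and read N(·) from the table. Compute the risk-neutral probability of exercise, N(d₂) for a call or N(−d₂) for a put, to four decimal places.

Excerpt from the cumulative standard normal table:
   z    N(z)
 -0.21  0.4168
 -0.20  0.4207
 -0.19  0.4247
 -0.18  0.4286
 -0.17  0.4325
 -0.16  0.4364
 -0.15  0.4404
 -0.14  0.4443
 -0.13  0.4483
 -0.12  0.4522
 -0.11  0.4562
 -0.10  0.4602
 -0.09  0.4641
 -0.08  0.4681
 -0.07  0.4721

0.4483

σ√T = 0.27·√1.25 = 0.3019
ln(S/K) + (r − q + σ²/2)T = ln(310/308) + (0.039 − 0.039 + 0.27²/2)·1.25 = 0.0065 + 0.0456 = 0.0520
d₁ = 0.0520 / 0.3019 = 0.1724 which rounds to 0.17
d₂ = d₁ − σ√T = 0.1724 − 0.3019 = -0.1295 which rounds to -0.13
Pr(exercise) under Q = N(d₂) = 0.4483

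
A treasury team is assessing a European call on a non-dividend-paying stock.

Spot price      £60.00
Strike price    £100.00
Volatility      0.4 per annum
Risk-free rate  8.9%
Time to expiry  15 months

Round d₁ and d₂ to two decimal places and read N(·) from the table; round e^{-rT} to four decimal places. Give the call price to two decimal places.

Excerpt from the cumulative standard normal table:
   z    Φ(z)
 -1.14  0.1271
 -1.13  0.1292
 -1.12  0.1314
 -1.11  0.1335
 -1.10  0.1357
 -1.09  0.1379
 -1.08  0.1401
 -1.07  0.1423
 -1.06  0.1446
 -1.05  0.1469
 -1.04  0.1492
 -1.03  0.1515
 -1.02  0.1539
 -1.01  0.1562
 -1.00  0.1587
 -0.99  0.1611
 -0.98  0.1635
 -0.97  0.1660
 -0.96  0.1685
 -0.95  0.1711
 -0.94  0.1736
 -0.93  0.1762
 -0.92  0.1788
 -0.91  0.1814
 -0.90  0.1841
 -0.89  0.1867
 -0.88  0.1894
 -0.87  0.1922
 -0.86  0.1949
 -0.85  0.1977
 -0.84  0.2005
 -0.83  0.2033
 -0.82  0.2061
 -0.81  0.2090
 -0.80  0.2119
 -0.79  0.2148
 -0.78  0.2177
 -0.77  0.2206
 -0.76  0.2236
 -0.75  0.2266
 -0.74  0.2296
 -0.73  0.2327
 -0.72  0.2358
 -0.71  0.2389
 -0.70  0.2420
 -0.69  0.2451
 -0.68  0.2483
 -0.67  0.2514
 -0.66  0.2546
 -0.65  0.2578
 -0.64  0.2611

£3.33

σ√T = 0.4·√1.25 = 0.4472
d₁ = [ln(60/100) + (0.089 + 0.4²/2)·1.25] / 0.4472 = [-0.5108 + 0.2113] / 0.4472 = -0.6699 which rounds to -0.67
d₂ = d₁ − σ√T = -0.6699 − 0.4472 = -1.1171 which rounds to -1.12
exp(−rT) = exp(−0.089·1.25) = 0.8947
N(d₁) = N(-0.67) = 0.2514;  N(d₂) = N(-1.12) = 0.1314
C = 60·0.2514 − 100·0.8947·0.1314 = 15.0840 − 11.7564 = 3.3276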